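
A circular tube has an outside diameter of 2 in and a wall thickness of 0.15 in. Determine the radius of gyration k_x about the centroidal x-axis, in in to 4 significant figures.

k_x ≈ 0.6562 in

Decompose the section into non-overlapping parts with the origin at the bottom-left of its bounding rectangle.
Outer circle: ⌀2, A = 3.14159 in², y = 1 in, Ī = 0.785398 in⁴.
Bore (subtracted): ⌀1.7, A = 2.2698 in², y = 1 in, Ī = 0.409983 in⁴.
By symmetry the centroid is at mid-height, ȳ = 1 in.
All pieces are centred on the centroidal x-axis, so I = ΣĪ (holes subtracted) = 0.375415 in⁴.
Radius of gyration: k = √(I/A) = √(0.375415 / 0.871792) = 0.65622 in.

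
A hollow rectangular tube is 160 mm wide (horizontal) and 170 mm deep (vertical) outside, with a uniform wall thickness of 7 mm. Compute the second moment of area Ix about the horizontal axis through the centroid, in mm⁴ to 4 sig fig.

Ix ≈ 1.932 × 10⁷ mm⁴

Split into non-overlapping primitives; take the origin at the lower-left of the bounding box.
Outer rectangle: 160 × 170, A = 27 200 mm², y = 85 mm, Ī = 65 506 667 mm⁴.
Inner void (subtracted): 146 × 156, A = 22 776 mm², y = 85 mm, Ī = 46 189 728 mm⁴.
By symmetry the centroid is at mid-height, ȳ = 85 mm.
All pieces are centred on the horizontal axis through the centroid, so I = ΣĪ (holes subtracted) = 19 316 939 mm⁴.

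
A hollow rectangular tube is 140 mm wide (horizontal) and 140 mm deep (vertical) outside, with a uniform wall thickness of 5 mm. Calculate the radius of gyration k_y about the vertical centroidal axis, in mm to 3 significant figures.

Break the section into simple shapes (no overlaps), measuring from the bottom-left corner of the bounding box.
Outer rectangle: 140 × 140, A = 19 600 mm², x = 70 mm, Ī = 32 013 333 mm⁴.
Inner void (subtracted): 130 × 130, A = 16 900 mm², x = 70 mm, Ī = 23 800 833 mm⁴.
By symmetry the centroid is at mid-width, x̄ = 70 mm.
All pieces are centred on the vertical centroidal axis, so I = ΣĪ (holes subtracted) = 8 212 500 mm⁴.
Radius of gyration: k = √(I/A) = √(8 212 500 / 2 700) = 55.151 mm.

k_y ≈ 55.2 mm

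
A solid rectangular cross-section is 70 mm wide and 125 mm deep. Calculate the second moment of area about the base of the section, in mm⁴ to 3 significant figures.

I_base ≈ 4.56 × 10⁷ mm⁴

The section: 70 × 125, A = 8 750 mm², y = 62.5 mm, Ī = 11 393 229 mm⁴.
Transfer it to the bottom edge using Ī + A·d² with d = y − 0:
  the section: d = 62.5 mm → contributes +45 572 917 mm⁴
Total I = 45 572 917 mm⁴.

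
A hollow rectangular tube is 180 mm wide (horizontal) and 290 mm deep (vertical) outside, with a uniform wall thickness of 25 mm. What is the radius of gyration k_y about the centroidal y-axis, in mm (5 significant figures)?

k_y ≈ 67.964 mm

Break the section into simple shapes (no overlaps), measuring from the bottom-left corner of the bounding box.
Outer rectangle: 180 × 290, A = 52 200 mm², x = 90 mm, Ī = 140 940 000 mm⁴.
Inner void (subtracted): 130 × 240, A = 31 200 mm², x = 90 mm, Ī = 43 940 000 mm⁴.
By symmetry the centroid is at mid-width, x̄ = 90 mm.
All pieces are centred on the centroidal y-axis, so I = ΣĪ (holes subtracted) = 97 000 000 mm⁴.
Radius of gyration: k = √(I/A) = √(97 000 000 / 21 000) = 67.96358 mm.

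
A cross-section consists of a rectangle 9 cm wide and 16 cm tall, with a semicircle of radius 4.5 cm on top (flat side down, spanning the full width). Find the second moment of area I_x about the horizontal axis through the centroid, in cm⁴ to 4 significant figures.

I_x ≈ 5676 cm⁴

Treat the section as a set of non-overlapping primitives; coordinates are from the bounding-box lower-left.
Rectangular body: 9 × 16, A = 144 cm², y = 8 cm, Ī = 3 072 cm⁴.
Semicircular cap: semicircle r = 4.5, A = 31.8086 cm², y = 17.9099 cm, Ī = 45.0072 cm⁴.
Centroid: ȳ = ΣA·y / ΣA = 9.79297 cm.
Transfer each piece to the horizontal axis through the centroid using Ī + A·d² with d = y − 9.79297:
  rectangular body: d = -1.79297 cm → contributes +3534.92 cm⁴
  semicircular cap: d = 8.11689 cm → contributes +2140.68 cm⁴
Total I = 5675.61 cm⁴.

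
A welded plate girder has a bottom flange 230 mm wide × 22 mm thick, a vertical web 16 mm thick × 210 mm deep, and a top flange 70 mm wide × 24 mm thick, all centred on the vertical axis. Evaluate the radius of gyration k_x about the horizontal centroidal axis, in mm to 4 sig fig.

Break the section into simple shapes (no overlaps), measuring from the bottom-left corner of the bounding box.
Bottom plate: 230 × 22, A = 5 060 mm², y = 11 mm, Ī = 204 087 mm⁴.
Web plate: 16 × 210, A = 3 360 mm², y = 127 mm, Ī = 12 348 000 mm⁴.
Top plate: 70 × 24, A = 1 680 mm², y = 244 mm, Ī = 80 640 mm⁴.
Centroid: ȳ = ΣA·y / ΣA = 88.3465 mm.
Transfer each piece to the horizontal centroidal axis using Ī + A·d² with d = y − 88.3465:
  bottom plate: d = -77.3465 mm → contributes +30 475 468 mm⁴
  web plate: d = 38.6535 mm → contributes +17 368 144 mm⁴
  top plate: d = 155.653 mm → contributes +40 783 682 mm⁴
Total I = 88 627 294 mm⁴.
Radius of gyration: k = √(I/A) = √(88 627 294 / 10 100) = 93.6749 mm.

k_x ≈ 93.67 mm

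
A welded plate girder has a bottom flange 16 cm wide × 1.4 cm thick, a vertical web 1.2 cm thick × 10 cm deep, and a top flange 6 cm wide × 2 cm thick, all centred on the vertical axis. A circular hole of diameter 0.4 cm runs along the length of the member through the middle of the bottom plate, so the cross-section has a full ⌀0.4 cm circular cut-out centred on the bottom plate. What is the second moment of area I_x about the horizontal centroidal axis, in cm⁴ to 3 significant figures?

I_x ≈ 1200 cm⁴

Treat the section as a set of non-overlapping primitives; coordinates are from the bounding-box lower-left.
Bottom plate: 16 × 1.4, A = 22.4 cm², y = 0.7 cm, Ī = 3.6587 cm⁴.
Web plate: 1.2 × 10, A = 12 cm², y = 6.4 cm, Ī = 100 cm⁴.
Top plate: 6 × 2, A = 12 cm², y = 12.4 cm, Ī = 4 cm⁴.
Hole (subtracted): ⌀0.4, A = 0.12566 cm², y = 0.7 cm, Ī = 0.0012566 cm⁴.
Centroid: ȳ = ΣA·y / ΣA = 5.2122 cm.
Transfer each piece to the horizontal centroidal axis using Ī + A·d² with d = y − 5.2122:
  bottom plate: d = -4.5122 cm → contributes +459.73 cm⁴
  web plate: d = 1.1878 cm → contributes +116.93 cm⁴
  top plate: d = 7.1878 cm → contributes +623.97 cm⁴
  hole: d = -4.5122 cm → contributes −2.5598 cm⁴
Total I = 1198.1 cm⁴.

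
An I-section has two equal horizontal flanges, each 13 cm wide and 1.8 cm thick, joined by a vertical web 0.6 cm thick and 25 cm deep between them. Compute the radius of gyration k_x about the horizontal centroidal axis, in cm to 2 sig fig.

k_x ≈ 12 cm

Decompose the section into non-overlapping parts with the origin at the bottom-left of its bounding rectangle.
Bottom flange: 13 × 1.8, A = 23.4 cm², y = 0.9 cm, Ī = 6.318 cm⁴.
Web: 0.6 × 25, A = 15 cm², y = 14.3 cm, Ī = 781.3 cm⁴.
Top flange: 13 × 1.8, A = 23.4 cm², y = 27.7 cm, Ī = 6.318 cm⁴.
By symmetry the centroid is at mid-height, ȳ = 14.3 cm.
Transfer each piece to the horizontal centroidal axis using Ī + A·d² with d = y − 14.3:
  bottom flange: d = -13.4 cm → contributes +4 208 cm⁴
  web: d = 0 cm → contributes +781.3 cm⁴
  top flange: d = 13.4 cm → contributes +4 208 cm⁴
Total I = 9 197 cm⁴.
Radius of gyration: k = √(I/A) = √(9 197 / 61.8) = 12.2 cm.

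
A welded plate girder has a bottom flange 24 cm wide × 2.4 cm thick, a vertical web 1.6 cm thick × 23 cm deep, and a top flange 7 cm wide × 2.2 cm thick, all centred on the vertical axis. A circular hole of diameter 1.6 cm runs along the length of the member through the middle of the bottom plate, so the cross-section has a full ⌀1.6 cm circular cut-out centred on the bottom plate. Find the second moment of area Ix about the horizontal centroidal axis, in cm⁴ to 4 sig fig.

Treat the section as a set of non-overlapping primitives; coordinates are from the bounding-box lower-left.
Bottom plate: 24 × 2.4, A = 57.6 cm², y = 1.2 cm, Ī = 27.648 cm⁴.
Web plate: 1.6 × 23, A = 36.8 cm², y = 13.9 cm, Ī = 1622.27 cm⁴.
Top plate: 7 × 2.2, A = 15.4 cm², y = 26.5 cm, Ī = 6.21133 cm⁴.
Hole (subtracted): ⌀1.6, A = 2.01062 cm², y = 1.2 cm, Ī = 0.321699 cm⁴.
Centroid: ȳ = ΣA·y / ΣA = 9.1505 cm.
Transfer each piece to the horizontal centroidal axis using Ī + A·d² with d = y − 9.1505:
  bottom plate: d = -7.9505 cm → contributes +3668.57 cm⁴
  web plate: d = 4.7495 cm → contributes +2452.39 cm⁴
  top plate: d = 17.3495 cm → contributes +4641.69 cm⁴
  hole: d = -7.9505 cm → contributes −127.414 cm⁴
Total I = 10635.2 cm⁴.

Ix ≈ 1.064 × 10⁴ cm⁴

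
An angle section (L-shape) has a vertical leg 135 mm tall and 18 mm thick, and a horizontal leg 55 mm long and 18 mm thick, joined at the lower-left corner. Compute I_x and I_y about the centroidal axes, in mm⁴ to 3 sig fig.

I_x ≈ 5.50 × 10⁶ mm⁴, I_y ≈ 5.37 × 10⁵ mm⁴

Split into non-overlapping primitives; take the origin at the lower-left of the bounding box.
Vertical leg: 18 × 135, A = 2 430 mm², y = 67.5 mm, Ī = 3 690 563 mm⁴.
Horizontal leg (remainder): 37 × 18, A = 666 mm², y = 9 mm, Ī = 17 982 mm⁴.
Centroid: ȳ = ΣA·y / ΣA = 54.916 mm.
Transfer each piece to the centroidal x-axis using Ī + A·d² with d = y − 54.916:
  vertical leg: d = 12.584 mm → contributes +4 075 389 mm⁴
  horizontal leg (remainder): d = -45.916 mm → contributes +1 422 077 mm⁴
Total I = 5 497 466 mm⁴.
For the y-axis: x̄ = 14.916 mm.
Repeating about the centroidal y-axis gives I_y = 536 906 mm⁴.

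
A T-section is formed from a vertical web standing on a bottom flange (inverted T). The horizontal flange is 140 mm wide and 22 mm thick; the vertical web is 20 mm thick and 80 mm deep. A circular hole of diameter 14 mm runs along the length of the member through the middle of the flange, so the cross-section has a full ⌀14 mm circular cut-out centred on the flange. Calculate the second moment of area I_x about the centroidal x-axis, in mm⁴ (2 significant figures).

Treat the section as a set of non-overlapping primitives; coordinates are from the bounding-box lower-left.
Flange: 140 × 22, A = 3 080 mm², y = 11 mm, Ī = 124 227 mm⁴.
Web: 20 × 80, A = 1 600 mm², y = 62 mm, Ī = 853 333 mm⁴.
Hole (subtracted): ⌀14, A = 153.9 mm², y = 11 mm, Ī = 1 886 mm⁴.
Centroid: ȳ = ΣA·y / ΣA = 29.03 mm.
Transfer each piece to the centroidal x-axis using Ī + A·d² with d = y − 29.03:
  flange: d = -18.03 mm → contributes +1 125 356 mm⁴
  web: d = 32.97 mm → contributes +2 592 681 mm⁴
  hole: d = -18.03 mm → contributes −51 922 mm⁴
Total I = 3 666 115 mm⁴.

I_x ≈ 3.7 × 10⁶ mm⁴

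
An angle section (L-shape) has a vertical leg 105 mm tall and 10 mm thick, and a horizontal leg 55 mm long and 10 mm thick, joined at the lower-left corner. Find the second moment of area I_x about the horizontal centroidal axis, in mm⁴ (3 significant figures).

Break the section into simple shapes (no overlaps), measuring from the bottom-left corner of the bounding box.
Vertical leg: 10 × 105, A = 1 050 mm², y = 52.5 mm, Ī = 964 688 mm⁴.
Horizontal leg (remainder): 45 × 10, A = 450 mm², y = 5 mm, Ī = 3 750 mm⁴.
Centroid: ȳ = ΣA·y / ΣA = 38.25 mm.
Transfer each piece to the horizontal centroidal axis using Ī + A·d² with d = y − 38.25:
  vertical leg: d = 14.25 mm → contributes +1 177 903 mm⁴
  horizontal leg (remainder): d = -33.25 mm → contributes +501 253 mm⁴
Total I = 1 679 156 mm⁴.

I_x ≈ 1.68 × 10⁶ mm⁴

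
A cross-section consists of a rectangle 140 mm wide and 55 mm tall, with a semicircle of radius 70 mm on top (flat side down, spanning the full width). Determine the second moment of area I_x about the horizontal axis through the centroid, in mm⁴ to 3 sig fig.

I_x ≈ 1.72 × 10⁷ mm⁴

Decompose the section into non-overlapping parts with the origin at the bottom-left of its bounding rectangle.
Rectangular body: 140 × 55, A = 7 700 mm², y = 27.5 mm, Ī = 1 941 042 mm⁴.
Semicircular cap: semicircle r = 70, A = 7696.9 mm², y = 84.709 mm, Ī = 2 635 265 mm⁴.
Centroid: ȳ = ΣA·y / ΣA = 56.099 mm.
Transfer each piece to the horizontal axis through the centroid using Ī + A·d² with d = y − 56.099:
  rectangular body: d = -28.599 mm → contributes +8 238 764 mm⁴
  semicircular cap: d = 28.61 mm → contributes +8 935 521 mm⁴
Total I = 17 174 285 mm⁴.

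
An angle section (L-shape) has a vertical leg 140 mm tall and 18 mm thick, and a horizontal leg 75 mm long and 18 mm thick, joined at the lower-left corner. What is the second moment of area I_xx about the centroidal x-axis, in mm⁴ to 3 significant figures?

I_xx ≈ 6.86 × 10⁶ mm⁴

Break the section into simple shapes (no overlaps), measuring from the bottom-left corner of the bounding box.
Vertical leg: 18 × 140, A = 2 520 mm², y = 70 mm, Ī = 4 116 000 mm⁴.
Horizontal leg (remainder): 57 × 18, A = 1 026 mm², y = 9 mm, Ī = 27 702 mm⁴.
Centroid: ȳ = ΣA·y / ΣA = 52.35 mm.
Transfer each piece to the centroidal x-axis using Ī + A·d² with d = y − 52.35:
  vertical leg: d = 17.65 mm → contributes +4 901 014 mm⁴
  horizontal leg (remainder): d = -43.35 mm → contributes +1 955 807 mm⁴
Total I = 6 856 821 mm⁴.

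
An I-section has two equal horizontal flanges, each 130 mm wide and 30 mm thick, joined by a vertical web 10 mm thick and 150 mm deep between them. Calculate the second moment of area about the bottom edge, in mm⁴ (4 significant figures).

I_base ≈ 1.691 × 10⁸ mm⁴

Treat the section as a set of non-overlapping primitives; coordinates are from the bounding-box lower-left.
Bottom flange: 130 × 30, A = 3 900 mm², y = 15 mm, Ī = 292 500 mm⁴.
Web: 10 × 150, A = 1 500 mm², y = 105 mm, Ī = 2 812 500 mm⁴.
Top flange: 130 × 30, A = 3 900 mm², y = 195 mm, Ī = 292 500 mm⁴.
Transfer each piece to a horizontal axis along the bottom face using Ī + A·d² with d = y − 0:
  bottom flange: d = 15 mm → contributes +1 170 000 mm⁴
  web: d = 105 mm → contributes +19 350 000 mm⁴
  top flange: d = 195 mm → contributes +148 590 000 mm⁴
Total I = 169 110 000 mm⁴.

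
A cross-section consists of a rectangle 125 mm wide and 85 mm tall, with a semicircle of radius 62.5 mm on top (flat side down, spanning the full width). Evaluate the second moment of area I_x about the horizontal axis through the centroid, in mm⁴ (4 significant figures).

Decompose the section into non-overlapping parts with the origin at the bottom-left of its bounding rectangle.
Rectangular body: 125 × 85, A = 10 625 mm², y = 42.5 mm, Ī = 6 397 135 mm⁴.
Semicircular cap: semicircle r = 62.5, A = 6135.92 mm², y = 111.526 mm, Ī = 1 674 758 mm⁴.
Centroid: ȳ = ΣA·y / ΣA = 67.7693 mm.
Transfer each piece to the horizontal axis through the centroid using Ī + A·d² with d = y − 67.7693:
  rectangular body: d = -25.2693 mm → contributes +13 181 608 mm⁴
  semicircular cap: d = 43.7565 mm → contributes +13 422 790 mm⁴
Total I = 26 604 398 mm⁴.

I_x ≈ 2.660 × 10⁷ mm⁴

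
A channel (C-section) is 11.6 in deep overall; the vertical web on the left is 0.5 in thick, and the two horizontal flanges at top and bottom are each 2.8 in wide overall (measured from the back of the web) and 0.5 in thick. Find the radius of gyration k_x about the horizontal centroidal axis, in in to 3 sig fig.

k_x ≈ 4.10 in

Treat the section as a set of non-overlapping primitives; coordinates are from the bounding-box lower-left.
Web: 0.5 × 11.6, A = 5.8 in², y = 5.8 in, Ī = 65.037 in⁴.
Top flange (beyond web): 2.3 × 0.5, A = 1.15 in², y = 11.35 in, Ī = 0.023958 in⁴.
Bottom flange (beyond web): 2.3 × 0.5, A = 1.15 in², y = 0.25 in, Ī = 0.023958 in⁴.
By symmetry the centroid is at mid-height, ȳ = 5.8 in.
Transfer each piece to the horizontal centroidal axis using Ī + A·d² with d = y − 5.8:
  web: d = 0 in → contributes +65.037 in⁴
  top flange (beyond web): d = 5.55 in → contributes +35.447 in⁴
  bottom flange (beyond web): d = -5.55 in → contributes +35.447 in⁴
Total I = 135.93 in⁴.
Radius of gyration: k = √(I/A) = √(135.93 / 8.1) = 4.0965 in.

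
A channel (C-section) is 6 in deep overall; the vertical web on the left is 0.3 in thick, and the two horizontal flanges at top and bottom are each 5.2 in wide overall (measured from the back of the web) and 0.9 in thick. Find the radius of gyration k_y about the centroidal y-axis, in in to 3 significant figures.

Break the section into simple shapes (no overlaps), measuring from the bottom-left corner of the bounding box.
Web: 0.3 × 6, A = 1.8 in², x = 0.15 in, Ī = 0.0135 in⁴.
Top flange (beyond web): 4.9 × 0.9, A = 4.41 in², x = 2.75 in, Ī = 8.8237 in⁴.
Bottom flange (beyond web): 4.9 × 0.9, A = 4.41 in², x = 2.75 in, Ī = 8.8237 in⁴.
Centroid: x̄ = ΣA·x / ΣA = 2.3093 in.
Transfer each piece to the centroidal y-axis using Ī + A·d² with d = x − 2.3093:
  web: d = -2.1593 in → contributes +8.4063 in⁴
  top flange (beyond web): d = 0.44068 in → contributes +9.6801 in⁴
  bottom flange (beyond web): d = 0.44068 in → contributes +9.6801 in⁴
Total I = 27.766 in⁴.
Radius of gyration: k = √(I/A) = √(27.766 / 10.62) = 1.617 in.

k_y ≈ 1.62 in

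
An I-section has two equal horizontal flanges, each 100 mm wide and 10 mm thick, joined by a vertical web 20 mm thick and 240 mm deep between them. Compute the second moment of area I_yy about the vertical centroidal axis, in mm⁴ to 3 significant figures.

I_yy ≈ 1.83 × 10⁶ mm⁴

Split into non-overlapping primitives; take the origin at the lower-left of the bounding box.
Bottom flange: 100 × 10, A = 1 000 mm², x = 50 mm, Ī = 833 333 mm⁴.
Web: 20 × 240, A = 4 800 mm², x = 50 mm, Ī = 160 000 mm⁴.
Top flange: 100 × 10, A = 1 000 mm², x = 50 mm, Ī = 833 333 mm⁴.
By symmetry the centroid is at mid-width, x̄ = 50 mm.
All pieces are centred on the vertical centroidal axis, so I = ΣĪ = 1 826 667 mm⁴.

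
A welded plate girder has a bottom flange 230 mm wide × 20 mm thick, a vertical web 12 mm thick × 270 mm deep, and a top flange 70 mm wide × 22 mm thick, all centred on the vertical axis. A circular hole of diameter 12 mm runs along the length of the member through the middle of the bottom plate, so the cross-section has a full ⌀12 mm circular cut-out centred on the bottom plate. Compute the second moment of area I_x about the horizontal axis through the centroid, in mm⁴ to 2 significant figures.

Decompose the section into non-overlapping parts with the origin at the bottom-left of its bounding rectangle.
Bottom plate: 230 × 20, A = 4 600 mm², y = 10 mm, Ī = 153 333 mm⁴.
Web plate: 12 × 270, A = 3 240 mm², y = 155 mm, Ī = 19 683 000 mm⁴.
Top plate: 70 × 22, A = 1 540 mm², y = 301 mm, Ī = 62 113 mm⁴.
Hole (subtracted): ⌀12, A = 113.1 mm², y = 10 mm, Ī = 1 018 mm⁴.
Centroid: ȳ = ΣA·y / ΣA = 109.1 mm.
Transfer each piece to the horizontal axis through the centroid using Ī + A·d² with d = y − 109.1:
  bottom plate: d = -99.06 mm → contributes +45 288 725 mm⁴
  web plate: d = 45.94 mm → contributes +26 522 232 mm⁴
  top plate: d = 191.9 mm → contributes +56 799 709 mm⁴
  hole: d = -99.06 mm → contributes −1 110 734 mm⁴
Total I = 127 499 933 mm⁴.

I_x ≈ 1.3 × 10⁸ mm⁴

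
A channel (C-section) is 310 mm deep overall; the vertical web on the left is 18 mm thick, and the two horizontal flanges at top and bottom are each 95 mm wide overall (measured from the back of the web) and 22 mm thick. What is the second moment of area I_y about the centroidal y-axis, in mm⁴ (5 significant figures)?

Split into non-overlapping primitives; take the origin at the lower-left of the bounding box.
Web: 18 × 310, A = 5 580 mm², x = 9 mm, Ī = 150 660 mm⁴.
Top flange (beyond web): 77 × 22, A = 1 694 mm², x = 56.5 mm, Ī = 836977.2 mm⁴.
Bottom flange (beyond web): 77 × 22, A = 1 694 mm², x = 56.5 mm, Ī = 836977.2 mm⁴.
Centroid: x̄ = ΣA·x / ΣA = 26.94492 mm.
Transfer each piece to the centroidal y-axis using Ī + A·d² with d = x − 26.94492:
  web: d = -17.94492 mm → contributes +1 947 532 mm⁴
  top flange (beyond web): d = 29.55508 mm → contributes +2 316 691 mm⁴
  bottom flange (beyond web): d = 29.55508 mm → contributes +2 316 691 mm⁴
Total I = 6 580 914 mm⁴.

I_y ≈ 6.5809 × 10⁶ mm⁴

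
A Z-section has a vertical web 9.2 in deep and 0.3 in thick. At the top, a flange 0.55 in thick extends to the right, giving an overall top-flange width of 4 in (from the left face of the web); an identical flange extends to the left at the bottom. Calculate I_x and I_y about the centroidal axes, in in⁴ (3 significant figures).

I_x ≈ 95.7 in⁴, I_y ≈ 20.9 in⁴

Split into non-overlapping primitives; take the origin at the lower-left of the bounding box.
Web: 0.3 × 9.2, A = 2.76 in², y = 4.6 in, Ī = 19.467 in⁴.
Top flange (beyond web): 3.7 × 0.55, A = 2.035 in², y = 8.925 in, Ī = 0.051299 in⁴.
Bottom flange (beyond web): 3.7 × 0.55, A = 2.035 in², y = 0.275 in, Ī = 0.051299 in⁴.
Centroid: ȳ = ΣA·y / ΣA = 4.6 in.
Transfer each piece to the centroidal x-axis using Ī + A·d² with d = y − 4.6:
  web: d = 0 in → contributes +19.467 in⁴
  top flange (beyond web): d = 4.325 in → contributes +38.117 in⁴
  bottom flange (beyond web): d = -4.325 in → contributes +38.117 in⁴
Total I = 95.702 in⁴.
For the y-axis: x̄ = 3.85 in.
Repeating about the centroidal y-axis gives I_y = 20.944 in⁴.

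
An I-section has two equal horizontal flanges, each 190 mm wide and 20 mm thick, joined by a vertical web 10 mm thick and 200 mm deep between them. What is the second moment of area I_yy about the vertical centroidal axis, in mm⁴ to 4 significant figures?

I_yy ≈ 2.288 × 10⁷ mm⁴

Treat the section as a set of non-overlapping primitives; coordinates are from the bounding-box lower-left.
Bottom flange: 190 × 20, A = 3 800 mm², x = 95 mm, Ī = 11 431 667 mm⁴.
Web: 10 × 200, A = 2 000 mm², x = 95 mm, Ī = 16666.7 mm⁴.
Top flange: 190 × 20, A = 3 800 mm², x = 95 mm, Ī = 11 431 667 mm⁴.
By symmetry the centroid is at mid-width, x̄ = 95 mm.
All pieces are centred on the vertical centroidal axis, so I = ΣĪ = 22 880 000 mm⁴.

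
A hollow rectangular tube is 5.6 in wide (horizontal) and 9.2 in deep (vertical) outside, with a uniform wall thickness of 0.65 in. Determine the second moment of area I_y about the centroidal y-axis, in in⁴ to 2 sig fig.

I_y ≈ 82 in⁴

Break the section into simple shapes (no overlaps), measuring from the bottom-left corner of the bounding box.
Outer rectangle: 5.6 × 9.2, A = 51.52 in², x = 2.8 in, Ī = 134.6 in⁴.
Inner void (subtracted): 4.3 × 7.9, A = 33.97 in², x = 2.8 in, Ī = 52.34 in⁴.
By symmetry the centroid is at mid-width, x̄ = 2.8 in.
All pieces are centred on the centroidal y-axis, so I = ΣĪ (holes subtracted) = 82.3 in⁴.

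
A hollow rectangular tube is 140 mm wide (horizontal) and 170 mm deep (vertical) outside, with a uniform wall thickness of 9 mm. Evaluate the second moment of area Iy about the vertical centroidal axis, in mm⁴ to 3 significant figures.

Decompose the section into non-overlapping parts with the origin at the bottom-left of its bounding rectangle.
Outer rectangle: 140 × 170, A = 23 800 mm², x = 70 mm, Ī = 38 873 333 mm⁴.
Inner void (subtracted): 122 × 152, A = 18 544 mm², x = 70 mm, Ī = 23 000 741 mm⁴.
By symmetry the centroid is at mid-width, x̄ = 70 mm.
All pieces are centred on the vertical centroidal axis, so I = ΣĪ (holes subtracted) = 15 872 592 mm⁴.

Iy ≈ 1.59 × 10⁷ mm⁴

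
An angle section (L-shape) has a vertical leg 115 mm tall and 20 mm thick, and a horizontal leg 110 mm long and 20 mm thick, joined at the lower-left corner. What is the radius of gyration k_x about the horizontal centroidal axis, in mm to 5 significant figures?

Break the section into simple shapes (no overlaps), measuring from the bottom-left corner of the bounding box.
Vertical leg: 20 × 115, A = 2 300 mm², y = 57.5 mm, Ī = 2 534 792 mm⁴.
Horizontal leg (remainder): 90 × 20, A = 1 800 mm², y = 10 mm, Ī = 60 000 mm⁴.
Centroid: ȳ = ΣA·y / ΣA = 36.64634 mm.
Transfer each piece to the horizontal centroidal axis using Ī + A·d² with d = y − 36.64634:
  vertical leg: d = 20.85366 mm → contributes +3 535 004 mm⁴
  horizontal leg (remainder): d = -26.64634 mm → contributes +1 338 050 mm⁴
Total I = 4 873 054 mm⁴.
Radius of gyration: k = √(I/A) = √(4 873 054 / 4 100) = 34.47535 mm.

k_x ≈ 34.475 mm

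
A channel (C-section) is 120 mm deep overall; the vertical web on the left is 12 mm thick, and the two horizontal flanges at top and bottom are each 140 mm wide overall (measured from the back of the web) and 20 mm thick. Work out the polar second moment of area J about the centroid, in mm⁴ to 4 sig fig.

J ≈ 2.721 × 10⁷ mm⁴

Treat the section as a set of non-overlapping primitives; coordinates are from the bounding-box lower-left.
Web: 12 × 120, A = 1 440 mm², y = 60 mm, Ī = 1 728 000 mm⁴.
Top flange (beyond web): 128 × 20, A = 2 560 mm², y = 110 mm, Ī = 85333.3 mm⁴.
Bottom flange (beyond web): 128 × 20, A = 2 560 mm², y = 10 mm, Ī = 85333.3 mm⁴.
By symmetry the centroid is at mid-height, ȳ = 60 mm.
Transfer each piece to the centroidal x-axis using Ī + A·d² with d = y − 60:
  web: d = 0 mm → contributes +1 728 000 mm⁴
  top flange (beyond web): d = 50 mm → contributes +6 485 333 mm⁴
  bottom flange (beyond web): d = -50 mm → contributes +6 485 333 mm⁴
Total I = 14 698 667 mm⁴.
For the y-axis: x̄ = 60.6341 mm.
Repeating about the centroidal y-axis gives I_y = 12 514 909 mm⁴.
Polar second moment: J = I_x + I_y = 27 213 575 mm⁴.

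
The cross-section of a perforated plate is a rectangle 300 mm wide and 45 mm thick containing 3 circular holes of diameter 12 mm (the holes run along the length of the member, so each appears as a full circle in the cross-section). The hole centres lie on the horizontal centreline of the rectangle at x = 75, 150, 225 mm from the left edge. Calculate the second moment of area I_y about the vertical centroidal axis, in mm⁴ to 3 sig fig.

I_y ≈ 1.00 × 10⁸ mm⁴

Decompose the section into non-overlapping parts with the origin at the bottom-left of its bounding rectangle.
Plate: 300 × 45, A = 13 500 mm², x = 150 mm, Ī = 101 250 000 mm⁴.
Hole 1 (subtracted): ⌀12, A = 113.1 mm², x = 75 mm, Ī = 1017.9 mm⁴.
Hole 2 (subtracted): ⌀12, A = 113.1 mm², x = 150 mm, Ī = 1017.9 mm⁴.
Hole 3 (subtracted): ⌀12, A = 113.1 mm², x = 225 mm, Ī = 1017.9 mm⁴.
By symmetry the centroid is at mid-width, x̄ = 150 mm.
Transfer each piece to the vertical centroidal axis using Ī + A·d² with d = x − 150:
  plate: d = 0 mm → contributes +101 250 000 mm⁴
  hole 1: d = -75 mm → contributes −637 190 mm⁴
  hole 2: d = 0 mm → contributes −1017.9 mm⁴
  hole 3: d = 75 mm → contributes −637 190 mm⁴
Total I = 99 974 601 mm⁴.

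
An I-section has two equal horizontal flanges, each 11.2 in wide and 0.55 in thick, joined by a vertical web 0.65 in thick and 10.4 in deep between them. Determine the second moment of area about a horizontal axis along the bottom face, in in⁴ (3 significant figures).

Decompose the section into non-overlapping parts with the origin at the bottom-left of its bounding rectangle.
Bottom flange: 11.2 × 0.55, A = 6.16 in², y = 0.275 in, Ī = 0.15528 in⁴.
Web: 0.65 × 10.4, A = 6.76 in², y = 5.75 in, Ī = 60.93 in⁴.
Top flange: 11.2 × 0.55, A = 6.16 in², y = 11.225 in, Ī = 0.15528 in⁴.
Transfer each piece to the bottom edge using Ī + A·d² with d = y − 0:
  bottom flange: d = 0.275 in → contributes +0.62113 in⁴
  web: d = 5.75 in → contributes +284.43 in⁴
  top flange: d = 11.225 in → contributes +776.32 in⁴
Total I = 1061.4 in⁴.

I_base ≈ 1060 in⁴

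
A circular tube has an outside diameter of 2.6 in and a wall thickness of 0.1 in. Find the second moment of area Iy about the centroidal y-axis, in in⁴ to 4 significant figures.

Decompose the section into non-overlapping parts with the origin at the bottom-left of its bounding rectangle.
Outer circle: ⌀2.6, A = 5.30929 in², x = 1.3 in, Ī = 2.24318 in⁴.
Bore (subtracted): ⌀2.4, A = 4.52389 in², x = 1.3 in, Ī = 1.6286 in⁴.
By symmetry the centroid is at mid-width, x̄ = 1.3 in.
All pieces are centred on the centroidal y-axis, so I = ΣĪ (holes subtracted) = 0.614574 in⁴.

Iy ≈ 0.6146 in⁴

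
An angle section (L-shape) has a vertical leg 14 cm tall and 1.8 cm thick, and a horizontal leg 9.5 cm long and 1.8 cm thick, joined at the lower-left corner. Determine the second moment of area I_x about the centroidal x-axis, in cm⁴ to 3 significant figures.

Break the section into simple shapes (no overlaps), measuring from the bottom-left corner of the bounding box.
Vertical leg: 1.8 × 14, A = 25.2 cm², y = 7 cm, Ī = 411.6 cm⁴.
Horizontal leg (remainder): 7.7 × 1.8, A = 13.86 cm², y = 0.9 cm, Ī = 3.7422 cm⁴.
Centroid: ȳ = ΣA·y / ΣA = 4.8355 cm.
Transfer each piece to the centroidal x-axis using Ī + A·d² with d = y − 4.8355:
  vertical leg: d = 2.1645 cm → contributes +529.67 cm⁴
  horizontal leg (remainder): d = -3.9355 cm → contributes +218.41 cm⁴
Total I = 748.07 cm⁴.

I_x ≈ 748 cm⁴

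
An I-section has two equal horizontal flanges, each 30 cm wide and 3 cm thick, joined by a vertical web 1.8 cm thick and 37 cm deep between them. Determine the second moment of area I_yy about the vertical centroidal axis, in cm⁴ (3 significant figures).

I_yy ≈ 1.35 × 10⁴ cm⁴

Treat the section as a set of non-overlapping primitives; coordinates are from the bounding-box lower-left.
Bottom flange: 30 × 3, A = 90 cm², x = 15 cm, Ī = 6 750 cm⁴.
Web: 1.8 × 37, A = 66.6 cm², x = 15 cm, Ī = 17.982 cm⁴.
Top flange: 30 × 3, A = 90 cm², x = 15 cm, Ī = 6 750 cm⁴.
By symmetry the centroid is at mid-width, x̄ = 15 cm.
All pieces are centred on the vertical centroidal axis, so I = ΣĪ = 13 518 cm⁴.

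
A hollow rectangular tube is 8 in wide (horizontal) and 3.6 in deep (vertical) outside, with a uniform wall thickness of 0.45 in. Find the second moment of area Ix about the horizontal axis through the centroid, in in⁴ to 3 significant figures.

Break the section into simple shapes (no overlaps), measuring from the bottom-left corner of the bounding box.
Outer rectangle: 8 × 3.6, A = 28.8 in², y = 1.8 in, Ī = 31.104 in⁴.
Inner void (subtracted): 7.1 × 2.7, A = 19.17 in², y = 1.8 in, Ī = 11.646 in⁴.
By symmetry the centroid is at mid-height, ȳ = 1.8 in.
All pieces are centred on the horizontal axis through the centroid, so I = ΣĪ (holes subtracted) = 19.458 in⁴.

Ix ≈ 19.5 in⁴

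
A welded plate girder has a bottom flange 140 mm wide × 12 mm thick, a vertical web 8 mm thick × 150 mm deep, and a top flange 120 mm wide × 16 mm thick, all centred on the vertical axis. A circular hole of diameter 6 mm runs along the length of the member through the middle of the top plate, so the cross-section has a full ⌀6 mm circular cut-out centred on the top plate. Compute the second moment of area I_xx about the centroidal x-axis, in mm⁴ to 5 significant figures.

Decompose the section into non-overlapping parts with the origin at the bottom-left of its bounding rectangle.
Bottom plate: 140 × 12, A = 1 680 mm², y = 6 mm, Ī = 20 160 mm⁴.
Web plate: 8 × 150, A = 1 200 mm², y = 87 mm, Ī = 2 250 000 mm⁴.
Top plate: 120 × 16, A = 1 920 mm², y = 170 mm, Ī = 40 960 mm⁴.
Hole (subtracted): ⌀6, A = 28.27433 mm², y = 170 mm, Ī = 63.61725 mm⁴.
Centroid: ȳ = ΣA·y / ΣA = 91.38693 mm.
Transfer each piece to the centroidal x-axis using Ī + A·d² with d = y − 91.38693:
  bottom plate: d = -85.38693 mm → contributes +12 268 919 mm⁴
  web plate: d = -4.386931 mm → contributes +2 273 094 mm⁴
  top plate: d = 78.61307 mm → contributes +11 906 588 mm⁴
  hole: d = 78.61307 mm → contributes −174799.4 mm⁴
Total I = 26 273 802 mm⁴.

I_xx ≈ 2.6274 × 10⁷ mm⁴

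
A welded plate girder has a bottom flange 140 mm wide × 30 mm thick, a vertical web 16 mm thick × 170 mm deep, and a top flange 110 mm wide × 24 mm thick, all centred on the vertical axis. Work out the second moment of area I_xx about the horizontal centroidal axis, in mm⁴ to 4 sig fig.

Break the section into simple shapes (no overlaps), measuring from the bottom-left corner of the bounding box.
Bottom plate: 140 × 30, A = 4 200 mm², y = 15 mm, Ī = 315 000 mm⁴.
Web plate: 16 × 170, A = 2 720 mm², y = 115 mm, Ī = 6 550 667 mm⁴.
Top plate: 110 × 24, A = 2 640 mm², y = 212 mm, Ī = 126 720 mm⁴.
Centroid: ȳ = ΣA·y / ΣA = 97.8536 mm.
Transfer each piece to the horizontal centroidal axis using Ī + A·d² with d = y − 97.8536:
  bottom plate: d = -82.8536 mm → contributes +29 146 790 mm⁴
  web plate: d = 17.1464 mm → contributes +7 350 348 mm⁴
  top plate: d = 114.146 mm → contributes +34 524 364 mm⁴
Total I = 71 021 502 mm⁴.

I_xx ≈ 7.102 × 10⁷ mm⁴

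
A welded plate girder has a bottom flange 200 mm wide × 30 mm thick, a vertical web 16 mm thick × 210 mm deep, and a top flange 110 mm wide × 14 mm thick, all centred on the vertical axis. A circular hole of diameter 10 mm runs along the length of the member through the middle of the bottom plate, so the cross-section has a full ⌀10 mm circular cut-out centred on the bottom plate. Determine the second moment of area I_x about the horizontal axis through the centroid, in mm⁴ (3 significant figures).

Break the section into simple shapes (no overlaps), measuring from the bottom-left corner of the bounding box.
Bottom plate: 200 × 30, A = 6 000 mm², y = 15 mm, Ī = 450 000 mm⁴.
Web plate: 16 × 210, A = 3 360 mm², y = 135 mm, Ī = 12 348 000 mm⁴.
Top plate: 110 × 14, A = 1 540 mm², y = 247 mm, Ī = 25 153 mm⁴.
Hole (subtracted): ⌀10, A = 78.54 mm², y = 15 mm, Ī = 490.87 mm⁴.
Centroid: ȳ = ΣA·y / ΣA = 85.275 mm.
Transfer each piece to the horizontal axis through the centroid using Ī + A·d² with d = y − 85.275:
  bottom plate: d = -70.275 mm → contributes +30 081 601 mm⁴
  web plate: d = 49.725 mm → contributes +20 655 796 mm⁴
  top plate: d = 161.72 mm → contributes +40 303 729 mm⁴
  hole: d = -70.275 mm → contributes −388 368 mm⁴
Total I = 90 652 758 mm⁴.

I_x ≈ 9.07 × 10⁷ mm⁴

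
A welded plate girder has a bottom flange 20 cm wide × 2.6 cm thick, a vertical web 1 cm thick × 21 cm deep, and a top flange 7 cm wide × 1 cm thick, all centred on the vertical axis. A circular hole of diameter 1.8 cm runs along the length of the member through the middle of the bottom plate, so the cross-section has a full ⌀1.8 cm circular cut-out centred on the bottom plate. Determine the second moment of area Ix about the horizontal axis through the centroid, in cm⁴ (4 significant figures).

Break the section into simple shapes (no overlaps), measuring from the bottom-left corner of the bounding box.
Bottom plate: 20 × 2.6, A = 52 cm², y = 1.3 cm, Ī = 29.2933 cm⁴.
Web plate: 1 × 21, A = 21 cm², y = 13.1 cm, Ī = 771.75 cm⁴.
Top plate: 7 × 1, A = 7 cm², y = 24.1 cm, Ī = 0.583333 cm⁴.
Hole (subtracted): ⌀1.8, A = 2.54469 cm², y = 1.3 cm, Ī = 0.5153 cm⁴.
Centroid: ȳ = ΣA·y / ΣA = 6.55981 cm.
Transfer each piece to the horizontal axis through the centroid using Ī + A·d² with d = y − 6.55981:
  bottom plate: d = -5.25981 cm → contributes +1467.9 cm⁴
  web plate: d = 6.54019 cm → contributes +1670.01 cm⁴
  top plate: d = 17.5402 cm → contributes +2154.19 cm⁴
  hole: d = -5.25981 cm → contributes −70.9156 cm⁴
Total I = 5221.19 cm⁴.

Ix ≈ 5221 cm⁴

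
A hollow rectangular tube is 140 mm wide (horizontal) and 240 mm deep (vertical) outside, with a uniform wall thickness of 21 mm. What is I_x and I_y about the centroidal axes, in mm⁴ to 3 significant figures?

Treat the section as a set of non-overlapping primitives; coordinates are from the bounding-box lower-left.
Outer rectangle: 140 × 240, A = 33 600 mm², y = 120 mm, Ī = 161 280 000 mm⁴.
Inner void (subtracted): 98 × 198, A = 19 404 mm², y = 120 mm, Ī = 63 392 868 mm⁴.
By symmetry the centroid is at mid-height, ȳ = 120 mm.
All pieces are centred on the centroidal x-axis, so I = ΣĪ (holes subtracted) = 97 887 132 mm⁴.
Repeating about the centroidal y-axis gives I_y = 39 350 332 mm⁴.

I_x ≈ 9.79 × 10⁷ mm⁴, I_y ≈ 3.94 × 10⁷ mm⁴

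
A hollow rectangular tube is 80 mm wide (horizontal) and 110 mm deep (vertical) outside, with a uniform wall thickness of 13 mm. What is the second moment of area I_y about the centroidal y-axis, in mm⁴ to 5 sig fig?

I_y ≈ 3.5911 × 10⁶ mm⁴

Decompose the section into non-overlapping parts with the origin at the bottom-left of its bounding rectangle.
Outer rectangle: 80 × 110, A = 8 800 mm², x = 40 mm, Ī = 4 693 333 mm⁴.
Inner void (subtracted): 54 × 84, A = 4 536 mm², x = 40 mm, Ī = 1 102 248 mm⁴.
By symmetry the centroid is at mid-width, x̄ = 40 mm.
All pieces are centred on the centroidal y-axis, so I = ΣĪ (holes subtracted) = 3 591 085 mm⁴.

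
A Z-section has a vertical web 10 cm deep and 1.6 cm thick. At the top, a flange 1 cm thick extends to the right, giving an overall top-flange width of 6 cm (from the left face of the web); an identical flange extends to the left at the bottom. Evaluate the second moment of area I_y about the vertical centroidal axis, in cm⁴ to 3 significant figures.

Treat the section as a set of non-overlapping primitives; coordinates are from the bounding-box lower-left.
Web: 1.6 × 10, A = 16 cm², x = 5.2 cm, Ī = 3.4133 cm⁴.
Top flange (beyond web): 4.4 × 1, A = 4.4 cm², x = 8.2 cm, Ī = 7.0987 cm⁴.
Bottom flange (beyond web): 4.4 × 1, A = 4.4 cm², x = 2.2 cm, Ī = 7.0987 cm⁴.
Centroid: x̄ = ΣA·x / ΣA = 5.2 cm.
Transfer each piece to the vertical centroidal axis using Ī + A·d² with d = x − 5.2:
  web: d = 0 cm → contributes +3.4133 cm⁴
  top flange (beyond web): d = 3 cm → contributes +46.699 cm⁴
  bottom flange (beyond web): d = -3 cm → contributes +46.699 cm⁴
Total I = 96.811 cm⁴.

I_y ≈ 96.8 cm⁴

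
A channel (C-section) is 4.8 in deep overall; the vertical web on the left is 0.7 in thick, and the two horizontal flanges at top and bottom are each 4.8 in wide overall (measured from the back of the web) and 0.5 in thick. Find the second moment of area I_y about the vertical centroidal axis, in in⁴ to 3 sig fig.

I_y ≈ 16.5 in⁴

Split into non-overlapping primitives; take the origin at the lower-left of the bounding box.
Web: 0.7 × 4.8, A = 3.36 in², x = 0.35 in, Ī = 0.1372 in⁴.
Top flange (beyond web): 4.1 × 0.5, A = 2.05 in², x = 2.75 in, Ī = 2.8717 in⁴.
Bottom flange (beyond web): 4.1 × 0.5, A = 2.05 in², x = 2.75 in, Ī = 2.8717 in⁴.
Centroid: x̄ = ΣA·x / ΣA = 1.669 in.
Transfer each piece to the vertical centroidal axis using Ī + A·d² with d = x − 1.669:
  web: d = -1.319 in → contributes +5.9831 in⁴
  top flange (beyond web): d = 1.081 in → contributes +5.2671 in⁴
  bottom flange (beyond web): d = 1.081 in → contributes +5.2671 in⁴
Total I = 16.517 in⁴.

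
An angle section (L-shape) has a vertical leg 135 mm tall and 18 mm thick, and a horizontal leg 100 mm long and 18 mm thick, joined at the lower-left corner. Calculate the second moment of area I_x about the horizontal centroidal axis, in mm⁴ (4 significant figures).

Decompose the section into non-overlapping parts with the origin at the bottom-left of its bounding rectangle.
Vertical leg: 18 × 135, A = 2 430 mm², y = 67.5 mm, Ī = 3 690 563 mm⁴.
Horizontal leg (remainder): 82 × 18, A = 1 476 mm², y = 9 mm, Ī = 39 852 mm⁴.
Centroid: ȳ = ΣA·y / ΣA = 45.394 mm.
Transfer each piece to the horizontal centroidal axis using Ī + A·d² with d = y − 45.394:
  vertical leg: d = 22.106 mm → contributes +4 878 042 mm⁴
  horizontal leg (remainder): d = -36.394 mm → contributes +1 994 849 mm⁴
Total I = 6 872 892 mm⁴.

I_x ≈ 6.873 × 10⁶ mm⁴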